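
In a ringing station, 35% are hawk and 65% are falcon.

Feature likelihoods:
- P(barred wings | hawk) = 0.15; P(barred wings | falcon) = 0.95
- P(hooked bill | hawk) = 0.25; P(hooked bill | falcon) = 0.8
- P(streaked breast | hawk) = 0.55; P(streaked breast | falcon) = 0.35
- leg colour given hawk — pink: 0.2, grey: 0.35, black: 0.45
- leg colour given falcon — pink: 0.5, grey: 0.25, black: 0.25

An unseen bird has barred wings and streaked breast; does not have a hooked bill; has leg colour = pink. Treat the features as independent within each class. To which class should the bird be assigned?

hawk: 0.35 × 0.15 × (1−0.25) × 0.55 × 0.2 = 0.00433125
falcon: 0.65 × 0.95 × (1−0.8) × 0.35 × 0.5 = 0.0216125
Highest score → falcon.

falcon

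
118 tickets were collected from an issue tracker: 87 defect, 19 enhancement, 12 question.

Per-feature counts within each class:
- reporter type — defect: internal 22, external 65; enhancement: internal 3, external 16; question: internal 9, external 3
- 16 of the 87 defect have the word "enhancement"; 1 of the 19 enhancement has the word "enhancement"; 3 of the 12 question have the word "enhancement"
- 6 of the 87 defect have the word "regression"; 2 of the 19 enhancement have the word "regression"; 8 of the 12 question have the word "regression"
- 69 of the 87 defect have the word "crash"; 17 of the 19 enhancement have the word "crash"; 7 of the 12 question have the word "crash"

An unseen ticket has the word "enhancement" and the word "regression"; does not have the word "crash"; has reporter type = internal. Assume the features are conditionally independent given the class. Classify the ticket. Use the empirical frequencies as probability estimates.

question

defect: (87/118) × (22/87) × (16/87) × (6/87) × (18/87) ≈ 0.000489245
enhancement: (19/118) × (3/19) × (1/19) × (2/19) × (2/19) ≈ 0.0000148265
question: (12/118) × (9/12) × (3/12) × (8/12) × (5/12) ≈ 0.00529661
Highest score → question.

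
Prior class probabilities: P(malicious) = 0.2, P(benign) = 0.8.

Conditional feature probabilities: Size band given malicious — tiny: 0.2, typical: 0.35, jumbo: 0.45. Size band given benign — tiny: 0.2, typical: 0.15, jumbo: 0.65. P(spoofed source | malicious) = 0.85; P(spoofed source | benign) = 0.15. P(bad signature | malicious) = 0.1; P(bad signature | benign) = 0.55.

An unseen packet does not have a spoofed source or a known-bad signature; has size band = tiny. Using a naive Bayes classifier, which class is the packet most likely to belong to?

benign

malicious: 0.2 × 0.2 × (1−0.85) × (1−0.1) = 0.0054
benign: 0.8 × 0.2 × (1−0.15) × (1−0.55) = 0.0612
Highest score → benign.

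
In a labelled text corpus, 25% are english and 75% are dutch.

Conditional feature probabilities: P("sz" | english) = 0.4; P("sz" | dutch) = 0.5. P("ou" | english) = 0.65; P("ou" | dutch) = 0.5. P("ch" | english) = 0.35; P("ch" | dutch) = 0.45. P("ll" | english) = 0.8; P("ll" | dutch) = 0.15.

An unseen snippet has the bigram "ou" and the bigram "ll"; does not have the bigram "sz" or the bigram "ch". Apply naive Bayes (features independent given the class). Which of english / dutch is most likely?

english

english: 0.25 × (1−0.4) × 0.65 × (1−0.35) × 0.8 = 0.0507
dutch: 0.75 × (1−0.5) × 0.5 × (1−0.45) × 0.15 = 0.01546875
Highest score → english.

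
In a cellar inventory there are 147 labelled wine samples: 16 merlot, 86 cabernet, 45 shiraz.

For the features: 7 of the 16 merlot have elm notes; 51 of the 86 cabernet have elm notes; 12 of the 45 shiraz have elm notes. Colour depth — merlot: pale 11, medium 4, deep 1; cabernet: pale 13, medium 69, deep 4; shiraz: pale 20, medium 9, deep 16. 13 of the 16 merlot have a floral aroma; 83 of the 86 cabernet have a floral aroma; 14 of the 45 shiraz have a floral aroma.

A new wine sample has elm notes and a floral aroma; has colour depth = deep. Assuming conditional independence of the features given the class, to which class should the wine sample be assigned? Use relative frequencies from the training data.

merlot: (16/147) × (7/16) × (1/16) × (13/16) ≈ 0.00241815
cabernet: (86/147) × (51/86) × (4/86) × (83/86) ≈ 0.0155738
shiraz: (45/147) × (12/45) × (16/45) × (14/45) ≈ 0.00902998
Highest score → cabernet.

cabernet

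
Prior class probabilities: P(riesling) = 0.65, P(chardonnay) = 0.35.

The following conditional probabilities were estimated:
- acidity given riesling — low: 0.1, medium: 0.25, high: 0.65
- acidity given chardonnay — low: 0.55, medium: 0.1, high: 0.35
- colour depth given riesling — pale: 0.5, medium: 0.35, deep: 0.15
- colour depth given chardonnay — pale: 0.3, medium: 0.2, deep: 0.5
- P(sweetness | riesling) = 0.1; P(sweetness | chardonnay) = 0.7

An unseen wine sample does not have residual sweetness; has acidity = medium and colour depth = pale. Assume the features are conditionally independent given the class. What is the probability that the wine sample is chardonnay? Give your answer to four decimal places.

0.0413

riesling: 0.65 × 0.25 × 0.5 × (1−0.1) = 0.073125
chardonnay: 0.35 × 0.1 × 0.3 × (1−0.7) = 0.00315
P(chardonnay | x) = 0.00315 / 0.076275 ≈ 0.0413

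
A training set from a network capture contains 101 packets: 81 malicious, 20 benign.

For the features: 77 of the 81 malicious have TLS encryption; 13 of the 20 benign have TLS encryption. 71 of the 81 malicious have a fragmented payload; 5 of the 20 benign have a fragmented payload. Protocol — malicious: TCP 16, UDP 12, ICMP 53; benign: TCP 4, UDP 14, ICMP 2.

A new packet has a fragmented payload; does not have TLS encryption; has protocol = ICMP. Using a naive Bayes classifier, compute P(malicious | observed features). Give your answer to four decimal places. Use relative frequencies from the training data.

malicious: (81/101) × (4/81) × (71/81) × (53/81) ≈ 0.0227145
benign: (20/101) × (7/20) × (5/20) × (2/20) ≈ 0.00173267
P(malicious | x) = 0.0227145 / 0.02444717 ≈ 0.9291

0.9291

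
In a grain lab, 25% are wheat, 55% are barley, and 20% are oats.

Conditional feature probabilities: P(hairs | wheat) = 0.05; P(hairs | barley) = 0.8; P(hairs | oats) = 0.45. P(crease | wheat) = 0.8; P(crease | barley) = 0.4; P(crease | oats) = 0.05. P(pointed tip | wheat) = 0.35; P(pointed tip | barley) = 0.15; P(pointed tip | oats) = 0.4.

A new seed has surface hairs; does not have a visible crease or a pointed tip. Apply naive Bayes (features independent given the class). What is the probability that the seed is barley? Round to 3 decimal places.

wheat: 0.25 × 0.05 × (1−0.8) × (1−0.35) = 0.001625
barley: 0.55 × 0.8 × (1−0.4) × (1−0.15) = 0.2244
oats: 0.2 × 0.45 × (1−0.05) × (1−0.4) = 0.0513
P(barley | x) = 0.2244 / 0.277325 ≈ 0.809

0.809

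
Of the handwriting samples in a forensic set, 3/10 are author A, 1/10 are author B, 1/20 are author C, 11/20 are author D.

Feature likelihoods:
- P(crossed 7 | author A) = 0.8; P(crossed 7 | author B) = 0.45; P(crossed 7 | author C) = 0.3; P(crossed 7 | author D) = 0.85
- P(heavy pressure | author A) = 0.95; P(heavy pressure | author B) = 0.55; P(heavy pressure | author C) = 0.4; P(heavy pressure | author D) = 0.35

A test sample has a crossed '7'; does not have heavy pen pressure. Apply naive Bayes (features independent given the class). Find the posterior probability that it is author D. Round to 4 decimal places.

0.8805

author A: 0.3 × 0.8 × (1−0.95) = 0.012
author B: 0.1 × 0.45 × (1−0.55) = 0.02025
author C: 0.05 × 0.3 × (1−0.4) = 0.009
author D: 0.55 × 0.85 × (1−0.35) = 0.303875
P(author D | x) = 0.303875 / 0.345125 ≈ 0.8805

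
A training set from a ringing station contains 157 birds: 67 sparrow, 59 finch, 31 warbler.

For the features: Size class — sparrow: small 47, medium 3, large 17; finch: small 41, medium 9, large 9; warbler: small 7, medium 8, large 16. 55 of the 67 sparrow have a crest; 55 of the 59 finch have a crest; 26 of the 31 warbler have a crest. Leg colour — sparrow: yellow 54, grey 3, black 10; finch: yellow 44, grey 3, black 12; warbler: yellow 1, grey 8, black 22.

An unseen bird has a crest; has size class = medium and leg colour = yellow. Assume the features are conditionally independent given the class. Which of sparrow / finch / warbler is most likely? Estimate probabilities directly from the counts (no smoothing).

sparrow: (67/157) × (3/67) × (55/67) × (54/67) ≈ 0.0126424
finch: (59/157) × (9/59) × (55/59) × (44/59) ≈ 0.0398524
warbler: (31/157) × (8/31) × (26/31) × (1/31) ≈ 0.00137861
Highest score → finch.

finch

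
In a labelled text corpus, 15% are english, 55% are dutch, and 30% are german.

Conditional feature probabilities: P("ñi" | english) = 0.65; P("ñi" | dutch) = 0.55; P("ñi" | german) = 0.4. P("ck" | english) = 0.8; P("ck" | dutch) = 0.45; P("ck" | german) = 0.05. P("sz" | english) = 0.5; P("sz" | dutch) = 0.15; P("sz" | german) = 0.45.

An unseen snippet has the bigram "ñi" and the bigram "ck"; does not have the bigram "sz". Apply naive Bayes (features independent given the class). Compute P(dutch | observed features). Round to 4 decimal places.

0.7323

english: 0.15 × 0.65 × 0.8 × (1−0.5) = 0.039
dutch: 0.55 × 0.55 × 0.45 × (1−0.15) = 0.11570625
german: 0.3 × 0.4 × 0.05 × (1−0.45) = 0.0033
P(dutch | x) = 0.11570625 / 0.15800625 ≈ 0.7323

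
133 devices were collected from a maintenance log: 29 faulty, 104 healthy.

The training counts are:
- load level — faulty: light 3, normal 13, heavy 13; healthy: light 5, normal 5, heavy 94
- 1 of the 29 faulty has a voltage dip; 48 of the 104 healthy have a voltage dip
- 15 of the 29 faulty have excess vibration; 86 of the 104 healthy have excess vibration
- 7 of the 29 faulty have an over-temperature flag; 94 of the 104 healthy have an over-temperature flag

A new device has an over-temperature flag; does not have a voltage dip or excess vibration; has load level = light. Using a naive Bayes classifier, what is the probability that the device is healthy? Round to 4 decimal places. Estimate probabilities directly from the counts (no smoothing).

0.5551

faulty: (29/133) × (3/29) × (28/29) × (14/29) × (7/29) ≈ 0.00253781
healthy: (104/133) × (5/104) × (56/104) × (18/104) × (94/104) ≈ 0.0031667
P(healthy | x) = 0.0031667 / 0.00570451 ≈ 0.5551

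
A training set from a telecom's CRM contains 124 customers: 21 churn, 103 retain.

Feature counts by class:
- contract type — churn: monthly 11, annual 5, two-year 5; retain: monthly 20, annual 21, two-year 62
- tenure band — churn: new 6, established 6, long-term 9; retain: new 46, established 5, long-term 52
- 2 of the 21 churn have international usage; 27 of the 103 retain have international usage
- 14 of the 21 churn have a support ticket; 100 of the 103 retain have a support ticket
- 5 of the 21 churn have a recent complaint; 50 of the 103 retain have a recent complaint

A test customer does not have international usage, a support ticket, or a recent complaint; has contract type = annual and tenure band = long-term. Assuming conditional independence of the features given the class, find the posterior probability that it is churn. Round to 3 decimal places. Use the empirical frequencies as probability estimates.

0.808

churn: (21/124) × (5/21) × (9/21) × (19/21) × (7/21) × (16/21) ≈ 0.00397087
retain: (103/124) × (21/103) × (52/103) × (76/103) × (3/103) × (53/103) ≈ 0.000945503
P(churn | x) = 0.00397087 / 0.004916373 ≈ 0.808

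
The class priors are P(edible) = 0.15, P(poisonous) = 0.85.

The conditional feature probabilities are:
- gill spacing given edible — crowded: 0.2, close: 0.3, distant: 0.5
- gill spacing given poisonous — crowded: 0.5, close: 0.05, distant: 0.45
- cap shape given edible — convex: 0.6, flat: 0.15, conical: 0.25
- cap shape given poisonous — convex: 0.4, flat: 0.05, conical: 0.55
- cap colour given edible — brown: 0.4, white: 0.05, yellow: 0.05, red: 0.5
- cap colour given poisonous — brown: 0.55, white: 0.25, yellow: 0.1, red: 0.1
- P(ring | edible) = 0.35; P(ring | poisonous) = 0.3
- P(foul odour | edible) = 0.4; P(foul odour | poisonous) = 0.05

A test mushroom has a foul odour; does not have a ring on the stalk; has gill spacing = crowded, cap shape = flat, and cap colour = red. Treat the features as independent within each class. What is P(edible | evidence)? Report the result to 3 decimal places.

edible: 0.15 × 0.2 × 0.15 × 0.5 × (1−0.35) × 0.4 = 0.000585
poisonous: 0.85 × 0.5 × 0.05 × 0.1 × (1−0.3) × 0.05 = 0.000074375
P(edible | x) = 0.000585 / 0.000659375 ≈ 0.887

0.887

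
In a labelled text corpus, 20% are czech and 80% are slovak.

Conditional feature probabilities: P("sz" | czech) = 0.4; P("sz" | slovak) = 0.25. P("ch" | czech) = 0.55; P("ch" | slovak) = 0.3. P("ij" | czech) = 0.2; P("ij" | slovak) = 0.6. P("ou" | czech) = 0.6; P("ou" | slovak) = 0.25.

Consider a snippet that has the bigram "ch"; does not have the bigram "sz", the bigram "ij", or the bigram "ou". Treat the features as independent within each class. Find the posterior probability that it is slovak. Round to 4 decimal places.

0.7188

czech: 0.2 × (1−0.4) × 0.55 × (1−0.2) × (1−0.6) = 0.02112
slovak: 0.8 × (1−0.25) × 0.3 × (1−0.6) × (1−0.25) = 0.054
P(slovak | x) = 0.054 / 0.07512 ≈ 0.7188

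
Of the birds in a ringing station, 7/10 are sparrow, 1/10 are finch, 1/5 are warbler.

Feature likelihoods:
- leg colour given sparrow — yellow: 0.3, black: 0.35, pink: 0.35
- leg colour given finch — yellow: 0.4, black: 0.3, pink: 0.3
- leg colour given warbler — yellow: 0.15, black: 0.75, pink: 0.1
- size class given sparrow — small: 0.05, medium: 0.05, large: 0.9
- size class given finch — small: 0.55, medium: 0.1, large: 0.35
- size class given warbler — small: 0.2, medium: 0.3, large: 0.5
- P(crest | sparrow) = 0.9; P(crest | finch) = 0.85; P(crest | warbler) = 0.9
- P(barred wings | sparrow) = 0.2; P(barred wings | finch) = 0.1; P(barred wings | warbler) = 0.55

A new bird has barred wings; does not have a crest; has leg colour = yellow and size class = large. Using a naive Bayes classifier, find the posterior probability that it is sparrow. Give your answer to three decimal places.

sparrow: 0.7 × 0.3 × 0.9 × (1−0.9) × 0.2 = 0.00378
finch: 0.1 × 0.4 × 0.35 × (1−0.85) × 0.1 = 0.00021
warbler: 0.2 × 0.15 × 0.5 × (1−0.9) × 0.55 = 0.000825
P(sparrow | x) = 0.00378 / 0.004815 ≈ 0.785

0.785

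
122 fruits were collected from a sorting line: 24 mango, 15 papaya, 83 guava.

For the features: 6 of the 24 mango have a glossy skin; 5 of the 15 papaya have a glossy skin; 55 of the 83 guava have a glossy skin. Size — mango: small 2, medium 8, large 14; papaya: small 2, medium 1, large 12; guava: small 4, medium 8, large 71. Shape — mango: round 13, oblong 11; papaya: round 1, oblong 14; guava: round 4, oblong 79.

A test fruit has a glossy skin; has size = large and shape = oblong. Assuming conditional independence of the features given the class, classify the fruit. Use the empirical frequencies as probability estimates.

mango: (24/122) × (6/24) × (14/24) × (11/24) ≈ 0.0131489
papaya: (15/122) × (5/15) × (12/15) × (14/15) ≈ 0.0306011
guava: (83/122) × (55/83) × (71/83) × (79/83) ≈ 0.367056
Highest score → guava.

guava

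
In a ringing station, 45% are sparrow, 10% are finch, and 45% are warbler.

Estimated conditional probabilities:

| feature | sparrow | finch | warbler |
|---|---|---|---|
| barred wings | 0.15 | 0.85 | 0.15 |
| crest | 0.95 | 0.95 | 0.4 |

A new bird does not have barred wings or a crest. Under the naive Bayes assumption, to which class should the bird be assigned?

sparrow: 0.45 × (1−0.15) × (1−0.95) = 0.019125
finch: 0.1 × (1−0.85) × (1−0.95) = 0.00075
warbler: 0.45 × (1−0.15) × (1−0.4) = 0.2295
Highest score → warbler.

warbler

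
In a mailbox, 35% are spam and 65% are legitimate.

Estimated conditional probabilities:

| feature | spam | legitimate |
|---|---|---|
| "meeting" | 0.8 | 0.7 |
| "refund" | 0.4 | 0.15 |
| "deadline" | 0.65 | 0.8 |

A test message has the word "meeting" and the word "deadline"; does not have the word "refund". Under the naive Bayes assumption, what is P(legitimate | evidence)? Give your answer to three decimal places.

spam: 0.35 × 0.8 × (1−0.4) × 0.65 = 0.1092
legitimate: 0.65 × 0.7 × (1−0.15) × 0.8 = 0.3094
P(legitimate | x) = 0.3094 / 0.4186 ≈ 0.739

0.739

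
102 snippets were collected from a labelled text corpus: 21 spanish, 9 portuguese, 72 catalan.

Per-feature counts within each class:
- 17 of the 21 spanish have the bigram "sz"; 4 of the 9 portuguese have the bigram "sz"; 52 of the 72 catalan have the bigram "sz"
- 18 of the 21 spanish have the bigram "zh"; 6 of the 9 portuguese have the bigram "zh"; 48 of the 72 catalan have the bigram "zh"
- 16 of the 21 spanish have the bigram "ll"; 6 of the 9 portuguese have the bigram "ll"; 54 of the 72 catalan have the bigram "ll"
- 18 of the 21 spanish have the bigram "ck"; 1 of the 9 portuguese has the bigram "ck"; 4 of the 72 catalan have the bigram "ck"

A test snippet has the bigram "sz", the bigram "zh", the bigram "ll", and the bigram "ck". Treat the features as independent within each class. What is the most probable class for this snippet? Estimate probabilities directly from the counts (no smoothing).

spanish: (21/102) × (17/21) × (18/21) × (16/21) × (18/21) ≈ 0.0932945
portuguese: (9/102) × (4/9) × (6/9) × (6/9) × (1/9) ≈ 0.00193658
catalan: (72/102) × (52/72) × (48/72) × (54/72) × (4/72) ≈ 0.0141612
Highest score → spanish.

spanish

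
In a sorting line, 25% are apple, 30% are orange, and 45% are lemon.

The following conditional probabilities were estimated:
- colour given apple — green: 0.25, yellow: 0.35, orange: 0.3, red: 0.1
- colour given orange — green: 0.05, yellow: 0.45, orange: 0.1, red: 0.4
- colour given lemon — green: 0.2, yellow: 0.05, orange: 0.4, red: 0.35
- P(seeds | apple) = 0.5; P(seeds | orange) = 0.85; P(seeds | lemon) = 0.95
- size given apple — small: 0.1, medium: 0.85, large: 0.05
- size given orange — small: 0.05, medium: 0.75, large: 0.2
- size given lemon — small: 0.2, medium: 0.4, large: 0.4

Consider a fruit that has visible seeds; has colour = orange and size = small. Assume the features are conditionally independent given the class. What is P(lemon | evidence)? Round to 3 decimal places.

apple: 0.25 × 0.3 × 0.5 × 0.1 = 0.00375
orange: 0.3 × 0.1 × 0.85 × 0.05 = 0.001275
lemon: 0.45 × 0.4 × 0.95 × 0.2 = 0.0342
P(lemon | x) = 0.0342 / 0.039225 ≈ 0.872

0.872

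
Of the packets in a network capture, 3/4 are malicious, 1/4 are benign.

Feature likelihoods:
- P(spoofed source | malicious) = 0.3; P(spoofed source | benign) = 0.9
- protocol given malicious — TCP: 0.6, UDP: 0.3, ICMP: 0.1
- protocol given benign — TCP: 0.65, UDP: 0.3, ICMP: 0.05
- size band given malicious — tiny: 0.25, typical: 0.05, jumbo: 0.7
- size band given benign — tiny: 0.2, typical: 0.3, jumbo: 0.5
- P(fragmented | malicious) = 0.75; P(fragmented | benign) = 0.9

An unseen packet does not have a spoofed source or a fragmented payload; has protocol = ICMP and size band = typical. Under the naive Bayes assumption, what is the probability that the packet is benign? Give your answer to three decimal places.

malicious: 0.75 × (1−0.3) × 0.1 × 0.05 × (1−0.75) = 0.00065625
benign: 0.25 × (1−0.9) × 0.05 × 0.3 × (1−0.9) = 0.0000375
P(benign | x) = 0.0000375 / 0.00069375 ≈ 0.054

0.054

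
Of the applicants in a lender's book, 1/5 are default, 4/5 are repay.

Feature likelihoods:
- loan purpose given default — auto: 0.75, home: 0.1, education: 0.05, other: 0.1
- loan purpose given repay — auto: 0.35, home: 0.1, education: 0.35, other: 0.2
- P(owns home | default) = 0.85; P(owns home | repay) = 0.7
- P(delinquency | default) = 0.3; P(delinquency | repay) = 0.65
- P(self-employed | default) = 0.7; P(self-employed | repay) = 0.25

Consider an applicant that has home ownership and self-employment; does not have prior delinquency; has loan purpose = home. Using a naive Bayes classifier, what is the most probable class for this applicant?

default

default: 0.2 × 0.1 × 0.85 × (1−0.3) × 0.7 = 0.00833
repay: 0.8 × 0.1 × 0.7 × (1−0.65) × 0.25 = 0.0049
Highest score → default.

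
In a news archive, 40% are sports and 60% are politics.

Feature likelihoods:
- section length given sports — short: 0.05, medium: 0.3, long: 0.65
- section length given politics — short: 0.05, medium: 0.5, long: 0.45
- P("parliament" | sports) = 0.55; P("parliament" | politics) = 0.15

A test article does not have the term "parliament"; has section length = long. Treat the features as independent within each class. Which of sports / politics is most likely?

politics

sports: 0.4 × 0.65 × (1−0.55) = 0.117
politics: 0.6 × 0.45 × (1−0.15) = 0.2295
Highest score → politics.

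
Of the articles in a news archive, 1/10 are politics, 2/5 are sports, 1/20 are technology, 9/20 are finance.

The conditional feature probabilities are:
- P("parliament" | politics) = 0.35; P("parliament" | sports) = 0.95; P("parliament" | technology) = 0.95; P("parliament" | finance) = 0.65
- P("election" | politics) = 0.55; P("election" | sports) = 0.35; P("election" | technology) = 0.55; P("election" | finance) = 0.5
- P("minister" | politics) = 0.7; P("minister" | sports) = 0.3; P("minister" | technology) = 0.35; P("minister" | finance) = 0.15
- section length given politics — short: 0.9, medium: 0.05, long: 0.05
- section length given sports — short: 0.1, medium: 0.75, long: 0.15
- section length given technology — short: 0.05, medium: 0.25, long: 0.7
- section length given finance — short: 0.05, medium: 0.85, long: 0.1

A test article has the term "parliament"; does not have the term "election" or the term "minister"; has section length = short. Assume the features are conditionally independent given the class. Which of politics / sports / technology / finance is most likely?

sports

politics: 0.1 × 0.35 × (1−0.55) × (1−0.7) × 0.9 = 0.0042525
sports: 0.4 × 0.95 × (1−0.35) × (1−0.3) × 0.1 = 0.01729
technology: 0.05 × 0.95 × (1−0.55) × (1−0.35) × 0.05 = 0.0006946875
finance: 0.45 × 0.65 × (1−0.5) × (1−0.15) × 0.05 = 0.006215625
Highest score → sports.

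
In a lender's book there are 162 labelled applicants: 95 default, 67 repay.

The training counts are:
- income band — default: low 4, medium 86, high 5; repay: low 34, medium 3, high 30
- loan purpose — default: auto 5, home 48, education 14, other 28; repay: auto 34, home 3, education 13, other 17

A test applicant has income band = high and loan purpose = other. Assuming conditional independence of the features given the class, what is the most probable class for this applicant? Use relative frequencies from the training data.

repay

default: (95/162) × (5/95) × (28/95) ≈ 0.00909682
repay: (67/162) × (30/67) × (17/67) ≈ 0.0469873
Highest score → repay.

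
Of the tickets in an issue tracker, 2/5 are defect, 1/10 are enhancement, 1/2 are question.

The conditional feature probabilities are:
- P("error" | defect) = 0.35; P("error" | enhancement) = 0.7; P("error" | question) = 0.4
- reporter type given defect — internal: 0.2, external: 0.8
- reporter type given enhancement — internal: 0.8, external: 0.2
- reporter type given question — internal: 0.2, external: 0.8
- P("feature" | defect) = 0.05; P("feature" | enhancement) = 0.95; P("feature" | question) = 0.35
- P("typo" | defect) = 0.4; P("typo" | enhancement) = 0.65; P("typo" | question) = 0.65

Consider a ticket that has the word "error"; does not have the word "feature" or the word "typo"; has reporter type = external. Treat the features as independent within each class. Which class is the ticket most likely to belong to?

defect: 0.4 × 0.35 × 0.8 × (1−0.05) × (1−0.4) = 0.06384
enhancement: 0.1 × 0.7 × 0.2 × (1−0.95) × (1−0.65) = 0.000245
question: 0.5 × 0.4 × 0.8 × (1−0.35) × (1−0.65) = 0.0364
Highest score → defect.

defect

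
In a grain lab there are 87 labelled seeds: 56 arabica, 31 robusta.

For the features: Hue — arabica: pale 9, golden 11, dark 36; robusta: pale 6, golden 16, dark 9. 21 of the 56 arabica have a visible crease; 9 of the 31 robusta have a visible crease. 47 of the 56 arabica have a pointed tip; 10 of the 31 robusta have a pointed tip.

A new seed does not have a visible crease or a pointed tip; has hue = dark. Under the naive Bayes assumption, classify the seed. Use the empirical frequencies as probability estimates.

robusta

arabica: (56/87) × (36/56) × (35/56) × (9/56) ≈ 0.041564
robusta: (31/87) × (9/31) × (22/31) × (21/31) ≈ 0.0497327
Highest score → robusta.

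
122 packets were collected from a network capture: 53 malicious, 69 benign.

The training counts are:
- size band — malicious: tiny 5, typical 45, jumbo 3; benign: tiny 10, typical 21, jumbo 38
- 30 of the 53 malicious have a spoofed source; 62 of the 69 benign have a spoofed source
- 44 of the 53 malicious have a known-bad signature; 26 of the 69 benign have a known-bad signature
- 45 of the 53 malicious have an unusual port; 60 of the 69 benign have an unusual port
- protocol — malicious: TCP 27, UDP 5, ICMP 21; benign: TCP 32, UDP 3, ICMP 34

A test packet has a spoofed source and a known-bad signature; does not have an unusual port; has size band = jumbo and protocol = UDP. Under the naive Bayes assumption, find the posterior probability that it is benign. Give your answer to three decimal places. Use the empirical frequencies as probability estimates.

malicious: (53/122) × (3/53) × (30/53) × (44/53) × (8/53) × (5/53) ≈ 0.000164548
benign: (69/122) × (38/69) × (62/69) × (26/69) × (9/69) × (3/69) ≈ 0.000598076
P(benign | x) = 0.000598076 / 0.000762624 ≈ 0.784

0.784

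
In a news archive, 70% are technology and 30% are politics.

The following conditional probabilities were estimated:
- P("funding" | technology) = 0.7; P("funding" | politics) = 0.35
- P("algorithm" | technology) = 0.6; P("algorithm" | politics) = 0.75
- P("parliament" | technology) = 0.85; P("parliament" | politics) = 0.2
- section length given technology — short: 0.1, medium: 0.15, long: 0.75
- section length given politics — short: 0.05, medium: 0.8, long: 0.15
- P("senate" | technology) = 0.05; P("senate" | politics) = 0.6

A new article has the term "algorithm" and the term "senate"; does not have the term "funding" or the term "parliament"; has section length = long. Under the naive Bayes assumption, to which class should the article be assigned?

technology: 0.7 × (1−0.7) × 0.6 × (1−0.85) × 0.75 × 0.05 = 0.00070875
politics: 0.3 × (1−0.35) × 0.75 × (1−0.2) × 0.15 × 0.6 = 0.01053
Highest score → politics.

politics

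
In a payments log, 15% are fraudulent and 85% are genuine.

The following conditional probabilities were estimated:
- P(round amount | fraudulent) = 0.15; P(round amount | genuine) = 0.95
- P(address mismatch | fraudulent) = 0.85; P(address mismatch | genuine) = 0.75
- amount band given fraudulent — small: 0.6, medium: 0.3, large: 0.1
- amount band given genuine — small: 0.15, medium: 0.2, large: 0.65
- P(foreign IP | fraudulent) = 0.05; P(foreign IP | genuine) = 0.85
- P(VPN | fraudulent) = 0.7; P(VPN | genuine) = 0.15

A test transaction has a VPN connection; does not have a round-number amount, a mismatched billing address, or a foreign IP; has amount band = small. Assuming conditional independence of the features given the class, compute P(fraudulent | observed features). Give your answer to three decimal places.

fraudulent: 0.15 × (1−0.15) × (1−0.85) × 0.6 × (1−0.05) × 0.7 = 0.007630875
genuine: 0.85 × (1−0.95) × (1−0.75) × 0.15 × (1−0.85) × 0.15 = 0.000035859375
P(fraudulent | x) = 0.007630875 / 0.007666734375 ≈ 0.995

0.995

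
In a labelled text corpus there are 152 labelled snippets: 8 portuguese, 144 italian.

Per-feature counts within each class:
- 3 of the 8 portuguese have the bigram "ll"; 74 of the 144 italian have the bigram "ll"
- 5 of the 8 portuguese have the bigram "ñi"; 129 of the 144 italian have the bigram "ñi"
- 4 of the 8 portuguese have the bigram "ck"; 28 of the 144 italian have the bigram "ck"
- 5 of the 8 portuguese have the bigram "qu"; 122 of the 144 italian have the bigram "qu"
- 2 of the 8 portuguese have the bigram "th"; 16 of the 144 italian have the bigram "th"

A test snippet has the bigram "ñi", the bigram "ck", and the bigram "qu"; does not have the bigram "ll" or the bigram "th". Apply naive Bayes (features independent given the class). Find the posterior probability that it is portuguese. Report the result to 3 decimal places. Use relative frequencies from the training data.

portuguese: (8/152) × (5/8) × (5/8) × (4/8) × (5/8) × (6/8) ≈ 0.00481856
italian: (144/152) × (70/144) × (129/144) × (28/144) × (122/144) × (128/144) ≈ 0.0604118
P(portuguese | x) = 0.00481856 / 0.06523036 ≈ 0.074

0.074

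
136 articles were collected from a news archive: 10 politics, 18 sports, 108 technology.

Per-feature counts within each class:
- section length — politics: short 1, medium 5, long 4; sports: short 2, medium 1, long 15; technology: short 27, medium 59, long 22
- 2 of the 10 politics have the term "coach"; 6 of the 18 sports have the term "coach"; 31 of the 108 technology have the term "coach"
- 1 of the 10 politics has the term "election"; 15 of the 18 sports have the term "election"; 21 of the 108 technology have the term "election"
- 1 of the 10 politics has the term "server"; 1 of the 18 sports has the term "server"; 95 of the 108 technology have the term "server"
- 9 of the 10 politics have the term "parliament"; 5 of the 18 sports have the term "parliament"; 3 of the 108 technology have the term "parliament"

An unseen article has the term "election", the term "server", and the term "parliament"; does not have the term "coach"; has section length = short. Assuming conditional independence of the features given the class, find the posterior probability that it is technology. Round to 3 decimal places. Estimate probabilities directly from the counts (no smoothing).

politics: (10/136) × (1/10) × (8/10) × (1/10) × (1/10) × (9/10) ≈ 0.0000529412
sports: (18/136) × (2/18) × (12/18) × (15/18) × (1/18) × (5/18) ≈ 0.000126079
technology: (108/136) × (27/108) × (77/108) × (21/108) × (95/108) × (3/108) ≈ 0.000672488
P(technology | x) = 0.000672488 / 0.0008515082 ≈ 0.790

0.790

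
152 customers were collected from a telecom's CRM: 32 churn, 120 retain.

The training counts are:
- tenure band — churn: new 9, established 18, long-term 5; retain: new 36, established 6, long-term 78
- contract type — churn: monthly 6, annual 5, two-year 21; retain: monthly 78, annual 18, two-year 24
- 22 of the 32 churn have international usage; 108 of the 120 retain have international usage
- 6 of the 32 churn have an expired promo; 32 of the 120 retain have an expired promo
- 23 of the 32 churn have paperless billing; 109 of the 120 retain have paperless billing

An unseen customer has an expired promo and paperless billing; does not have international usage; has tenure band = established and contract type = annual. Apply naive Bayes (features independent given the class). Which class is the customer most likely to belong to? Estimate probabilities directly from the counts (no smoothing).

churn: (32/152) × (18/32) × (5/32) × (10/32) × (6/32) × (23/32) ≈ 0.000779252
retain: (120/152) × (6/120) × (18/120) × (12/120) × (32/120) × (109/120) ≈ 0.000143421
Highest score → churn.

churn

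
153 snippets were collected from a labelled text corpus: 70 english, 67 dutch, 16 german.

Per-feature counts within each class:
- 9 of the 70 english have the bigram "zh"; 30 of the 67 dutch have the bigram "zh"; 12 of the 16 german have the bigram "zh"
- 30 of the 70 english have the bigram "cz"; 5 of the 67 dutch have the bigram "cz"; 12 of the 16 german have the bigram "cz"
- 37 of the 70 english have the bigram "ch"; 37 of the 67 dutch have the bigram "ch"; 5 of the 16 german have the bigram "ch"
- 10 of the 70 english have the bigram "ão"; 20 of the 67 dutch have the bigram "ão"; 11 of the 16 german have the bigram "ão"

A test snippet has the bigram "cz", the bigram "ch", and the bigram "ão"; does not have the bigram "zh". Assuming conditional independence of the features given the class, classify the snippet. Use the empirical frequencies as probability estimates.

english: (70/153) × (61/70) × (30/70) × (37/70) × (10/70) ≈ 0.0129023
dutch: (67/153) × (37/67) × (5/67) × (37/67) × (20/67) ≈ 0.002975
german: (16/153) × (4/16) × (12/16) × (5/16) × (11/16) ≈ 0.00421262
Highest score → english.

english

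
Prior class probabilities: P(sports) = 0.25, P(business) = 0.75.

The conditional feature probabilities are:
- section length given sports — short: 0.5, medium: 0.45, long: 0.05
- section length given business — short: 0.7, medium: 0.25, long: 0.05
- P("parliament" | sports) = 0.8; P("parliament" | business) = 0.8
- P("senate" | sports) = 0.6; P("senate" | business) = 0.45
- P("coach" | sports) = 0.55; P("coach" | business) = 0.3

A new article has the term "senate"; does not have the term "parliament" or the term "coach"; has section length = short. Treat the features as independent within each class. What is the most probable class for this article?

business

sports: 0.25 × 0.5 × (1−0.8) × 0.6 × (1−0.55) = 0.00675
business: 0.75 × 0.7 × (1−0.8) × 0.45 × (1−0.3) = 0.033075
Highest score → business.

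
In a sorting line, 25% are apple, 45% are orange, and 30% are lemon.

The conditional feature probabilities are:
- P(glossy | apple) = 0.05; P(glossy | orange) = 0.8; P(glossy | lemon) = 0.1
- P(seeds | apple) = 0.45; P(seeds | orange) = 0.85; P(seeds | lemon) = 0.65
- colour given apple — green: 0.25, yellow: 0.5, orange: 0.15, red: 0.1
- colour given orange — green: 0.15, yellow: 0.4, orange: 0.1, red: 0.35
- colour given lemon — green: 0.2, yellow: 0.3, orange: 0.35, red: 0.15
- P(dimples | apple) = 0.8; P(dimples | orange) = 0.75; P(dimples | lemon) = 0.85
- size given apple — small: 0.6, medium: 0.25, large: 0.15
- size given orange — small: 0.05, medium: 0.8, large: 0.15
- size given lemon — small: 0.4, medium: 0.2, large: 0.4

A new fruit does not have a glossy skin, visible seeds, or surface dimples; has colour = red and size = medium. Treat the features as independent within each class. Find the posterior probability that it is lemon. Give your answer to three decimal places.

0.210

apple: 0.25 × (1−0.05) × (1−0.45) × 0.1 × (1−0.8) × 0.25 = 0.000653125
orange: 0.45 × (1−0.8) × (1−0.85) × 0.35 × (1−0.75) × 0.8 = 0.000945
lemon: 0.3 × (1−0.1) × (1−0.65) × 0.15 × (1−0.85) × 0.2 = 0.00042525
P(lemon | x) = 0.00042525 / 0.002023375 ≈ 0.210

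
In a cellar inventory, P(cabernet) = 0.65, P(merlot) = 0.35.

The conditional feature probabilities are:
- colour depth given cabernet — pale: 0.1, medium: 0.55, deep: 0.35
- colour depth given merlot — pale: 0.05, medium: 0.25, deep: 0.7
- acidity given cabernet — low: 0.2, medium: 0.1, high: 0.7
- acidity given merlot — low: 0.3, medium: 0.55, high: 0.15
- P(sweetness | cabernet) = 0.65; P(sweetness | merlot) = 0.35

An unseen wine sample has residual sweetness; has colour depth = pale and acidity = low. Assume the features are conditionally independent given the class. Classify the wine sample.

cabernet

cabernet: 0.65 × 0.1 × 0.2 × 0.65 = 0.00845
merlot: 0.35 × 0.05 × 0.3 × 0.35 = 0.0018375
Highest score → cabernet.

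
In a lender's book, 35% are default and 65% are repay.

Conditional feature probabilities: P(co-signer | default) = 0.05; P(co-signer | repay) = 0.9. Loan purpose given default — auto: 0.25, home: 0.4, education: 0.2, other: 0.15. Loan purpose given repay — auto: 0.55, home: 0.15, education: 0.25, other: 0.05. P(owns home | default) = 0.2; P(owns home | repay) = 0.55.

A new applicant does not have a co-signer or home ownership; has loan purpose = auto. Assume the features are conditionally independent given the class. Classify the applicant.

default

default: 0.35 × (1−0.05) × 0.25 × (1−0.2) = 0.0665
repay: 0.65 × (1−0.9) × 0.55 × (1−0.55) = 0.0160875
Highest score → default.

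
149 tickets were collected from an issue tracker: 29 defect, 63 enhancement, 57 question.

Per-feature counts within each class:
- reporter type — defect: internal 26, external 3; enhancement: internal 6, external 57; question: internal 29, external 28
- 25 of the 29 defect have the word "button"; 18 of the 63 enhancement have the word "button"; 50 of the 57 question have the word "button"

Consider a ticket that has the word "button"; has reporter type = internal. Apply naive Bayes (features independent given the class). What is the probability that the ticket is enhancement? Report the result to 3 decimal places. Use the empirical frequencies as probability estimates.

0.035

defect: (29/149) × (26/29) × (25/29) ≈ 0.150428
enhancement: (63/149) × (6/63) × (18/63) ≈ 0.0115053
question: (57/149) × (29/57) × (50/57) ≈ 0.170729
P(enhancement | x) = 0.0115053 / 0.3326623 ≈ 0.035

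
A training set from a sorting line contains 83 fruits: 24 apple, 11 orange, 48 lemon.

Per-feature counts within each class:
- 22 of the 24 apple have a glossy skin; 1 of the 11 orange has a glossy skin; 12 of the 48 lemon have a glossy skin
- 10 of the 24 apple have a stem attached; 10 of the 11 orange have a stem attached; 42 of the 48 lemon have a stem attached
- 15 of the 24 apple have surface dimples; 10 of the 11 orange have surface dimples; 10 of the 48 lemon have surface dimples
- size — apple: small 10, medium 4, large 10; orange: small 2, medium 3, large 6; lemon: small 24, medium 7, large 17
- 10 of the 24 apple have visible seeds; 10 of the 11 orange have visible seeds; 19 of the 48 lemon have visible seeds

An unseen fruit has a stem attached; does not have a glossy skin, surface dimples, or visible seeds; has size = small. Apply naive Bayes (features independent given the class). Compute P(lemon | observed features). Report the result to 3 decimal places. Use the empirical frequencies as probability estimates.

0.988

apple: (24/83) × (2/24) × (10/24) × (9/24) × (10/24) × (14/24) ≈ 0.000915119
orange: (11/83) × (10/11) × (10/11) × (1/11) × (2/11) × (1/11) ≈ 0.000164582
lemon: (48/83) × (36/48) × (42/48) × (38/48) × (24/48) × (29/48) ≈ 0.0907615
P(lemon | x) = 0.0907615 / 0.091841201 ≈ 0.988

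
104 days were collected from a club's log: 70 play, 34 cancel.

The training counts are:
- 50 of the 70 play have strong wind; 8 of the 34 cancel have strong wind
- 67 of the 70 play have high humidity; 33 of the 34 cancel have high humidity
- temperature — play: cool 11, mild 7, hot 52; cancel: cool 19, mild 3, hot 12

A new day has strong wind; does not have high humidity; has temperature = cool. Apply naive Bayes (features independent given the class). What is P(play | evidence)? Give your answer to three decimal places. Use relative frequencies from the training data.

play: (70/104) × (50/70) × (3/70) × (11/70) ≈ 0.00323783
cancel: (34/104) × (8/34) × (1/34) × (19/34) ≈ 0.00126431
P(play | x) = 0.00323783 / 0.00450214 ≈ 0.719

0.719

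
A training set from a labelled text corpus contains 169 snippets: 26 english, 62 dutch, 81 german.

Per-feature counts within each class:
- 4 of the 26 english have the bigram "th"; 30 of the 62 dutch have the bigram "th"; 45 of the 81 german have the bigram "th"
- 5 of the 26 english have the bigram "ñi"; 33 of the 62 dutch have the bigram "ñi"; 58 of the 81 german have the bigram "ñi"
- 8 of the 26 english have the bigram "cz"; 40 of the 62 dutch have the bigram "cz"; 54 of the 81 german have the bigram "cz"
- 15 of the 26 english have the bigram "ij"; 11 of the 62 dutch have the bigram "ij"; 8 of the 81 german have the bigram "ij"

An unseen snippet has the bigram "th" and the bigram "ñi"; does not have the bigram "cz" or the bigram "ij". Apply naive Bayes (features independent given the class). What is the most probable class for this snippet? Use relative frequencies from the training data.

english: (26/169) × (4/26) × (5/26) × (18/26) × (11/26) ≈ 0.00133318
dutch: (62/169) × (30/62) × (33/62) × (22/62) × (51/62) ≈ 0.0275782
german: (81/169) × (45/81) × (58/81) × (27/81) × (73/81) ≈ 0.0572777
Highest score → german.

german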